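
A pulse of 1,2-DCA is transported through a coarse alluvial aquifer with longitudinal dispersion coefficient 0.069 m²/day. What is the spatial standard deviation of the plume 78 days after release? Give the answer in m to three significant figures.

3.28 m

Dispersive spreading gives a Gaussian with σ² = 2Dt; advection only shifts the center.
σ = √(2 × 0.069 × 78) = 3.28 m.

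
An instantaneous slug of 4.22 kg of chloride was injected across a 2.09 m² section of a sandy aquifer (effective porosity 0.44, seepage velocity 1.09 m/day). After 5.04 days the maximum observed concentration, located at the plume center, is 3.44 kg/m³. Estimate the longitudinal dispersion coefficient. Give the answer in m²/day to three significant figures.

At the plume center C_max = M/(n_e·A·√(4πDt)), so D = M²/(4πt·(n_e·A·C_max)²).
n_e·A·C_max = 0.44 × 2.09 × 3.44 = 3.163 kg/m.
D = 4.22²/(4π × 5.04 × 3.163²) = 0.0281 m²/day.

0.0281 m²/day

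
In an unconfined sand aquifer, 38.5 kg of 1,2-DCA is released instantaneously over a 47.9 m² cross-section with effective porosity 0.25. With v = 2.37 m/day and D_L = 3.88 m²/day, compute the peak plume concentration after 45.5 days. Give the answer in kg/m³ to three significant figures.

0.0683 kg/m³

The peak of an instantaneous 1D plume sits at x = vt; there the Gaussian factor is 1 and C_max = M/(n_e·A·√(4πDt)), where n_e·A is the pore area the mass is dissolved in.
√(4πDt) = √(4π × 3.88 × 45.5) = 47.10 m, so C_max = 38.5/(0.25 × 47.9 × 47.10) = 0.0683 kg/m³.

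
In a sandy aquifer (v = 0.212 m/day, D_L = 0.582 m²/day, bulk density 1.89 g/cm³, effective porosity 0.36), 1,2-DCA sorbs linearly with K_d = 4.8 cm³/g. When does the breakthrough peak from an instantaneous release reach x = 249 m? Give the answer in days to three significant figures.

30400 days

Retardation factor R = 1 + ρ_b·K_d/n = 1 + 1.89 × 4.8/0.36 = 26.20.
Sorption retards both mechanisms: v_R = v/R = 0.008092 m/day, D_R = D/R = 0.02221 m²/day.
Peak time from v_R²t² + 2D_R t − x² = 0: t = (√(D_R² + v_R²x²) − D_R)/v_R².
√(D_R² + v_R²x²) = √(0.02221² + 0.008092² × 249²) = 2.015; v_R² = 6.548e-05.
t = (2.015 − 0.02221)/6.548e-05 = 30400 days.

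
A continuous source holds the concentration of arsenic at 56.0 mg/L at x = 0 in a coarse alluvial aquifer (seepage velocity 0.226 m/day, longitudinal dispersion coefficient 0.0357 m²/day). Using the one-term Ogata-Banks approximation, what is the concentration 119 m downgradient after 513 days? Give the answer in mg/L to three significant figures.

17.2 mg/L

For a continuous step input, C/C₀ ≈ ½·erfc((x−vt)/(2√(Dt))).
vt = 0.226 × 513 = 115.938 m and 2√(Dt) = 2√(0.0357 × 513) = 8.559 m.
Argument (x−vt)/(2√(Dt)) = (119 − 115.938)/8.559 = 0.3578; ½·erfc(0.3578) = 0.3064.
C = 56.0 × 0.3064 = 17.2 mg/L.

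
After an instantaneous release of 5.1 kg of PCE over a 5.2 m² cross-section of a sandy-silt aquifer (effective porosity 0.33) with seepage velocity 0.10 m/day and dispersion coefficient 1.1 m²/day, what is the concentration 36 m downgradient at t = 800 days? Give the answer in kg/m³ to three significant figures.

0.0163 kg/m³

For an instantaneous plane source, C(x,t) = M/(n_e·A·√(4πDt)) · exp(−(x−vt)²/(4Dt)), with n_e·A the pore (flow) area.
Plume center vt = 0.10 × 800 = 80 m, so the well at 36 m is 44 m upgradient of the peak.
√(4πDt) = 105.2 m, giving peak height M/(n_e·A·√(4πDt)) = 5.1/(0.33 × 5.2 × 105.2) = 0.02825 kg/m³.
(x−vt)²/(4Dt) = (-44)²/(4 × 1.1 × 800) = 0.5500; exp(−0.5500) = 0.5769.
C = 0.02825 × 0.5769 = 0.0163 kg/m³.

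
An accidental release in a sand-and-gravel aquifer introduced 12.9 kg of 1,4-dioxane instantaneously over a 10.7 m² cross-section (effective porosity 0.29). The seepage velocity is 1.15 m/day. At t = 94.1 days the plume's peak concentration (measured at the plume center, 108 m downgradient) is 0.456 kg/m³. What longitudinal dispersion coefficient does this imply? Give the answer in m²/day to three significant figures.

At the plume center C_max = M/(n_e·A·√(4πDt)), so D = M²/(4πt·(n_e·A·C_max)²).
n_e·A·C_max = 0.29 × 10.7 × 0.456 = 1.415 kg/m.
D = 12.9²/(4π × 94.1 × 1.415²) = 0.0703 m²/day.

0.0703 m²/day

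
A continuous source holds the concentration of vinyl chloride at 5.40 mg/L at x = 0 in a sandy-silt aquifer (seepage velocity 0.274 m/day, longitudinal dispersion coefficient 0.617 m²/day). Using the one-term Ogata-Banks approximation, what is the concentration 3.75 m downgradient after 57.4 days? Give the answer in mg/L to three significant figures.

4.98 mg/L

For a continuous step input, C/C₀ ≈ ½·erfc((x−vt)/(2√(Dt))).
vt = 0.274 × 57.4 = 15.7276 m and 2√(Dt) = 2√(0.617 × 57.4) = 11.90 m.
Argument (x−vt)/(2√(Dt)) = (3.75 − 15.7276)/11.90 = -1.007; ½·erfc(-1.007) = 0.9228.
C = 5.40 × 0.9228 = 4.98 mg/L.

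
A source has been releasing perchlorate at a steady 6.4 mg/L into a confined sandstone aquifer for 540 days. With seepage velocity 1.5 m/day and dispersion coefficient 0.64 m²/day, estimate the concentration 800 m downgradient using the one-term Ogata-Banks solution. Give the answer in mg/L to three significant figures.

4.15 mg/L

For a continuous step input, C/C₀ ≈ ½·erfc((x−vt)/(2√(Dt))).
vt = 1.5 × 540 = 810 m and 2√(Dt) = 2√(0.64 × 540) = 37.18 m.
Argument (x−vt)/(2√(Dt)) = (800 − 810)/37.18 = -0.2690; ½·erfc(-0.2690) = 0.6482.
C = 6.4 × 0.6482 = 4.15 mg/L.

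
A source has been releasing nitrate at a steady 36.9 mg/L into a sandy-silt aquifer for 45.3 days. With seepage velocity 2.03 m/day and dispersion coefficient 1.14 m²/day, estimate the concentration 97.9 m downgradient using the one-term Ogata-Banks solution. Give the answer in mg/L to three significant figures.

10.3 mg/L

For a continuous step input, C/C₀ ≈ ½·erfc((x−vt)/(2√(Dt))).
vt = 2.03 × 45.3 = 91.959 m and 2√(Dt) = 2√(1.14 × 45.3) = 14.37 m.
Argument (x−vt)/(2√(Dt)) = (97.9 − 91.959)/14.37 = 0.4134; ½·erfc(0.4134) = 0.2794.
C = 36.9 × 0.2794 = 10.3 mg/L.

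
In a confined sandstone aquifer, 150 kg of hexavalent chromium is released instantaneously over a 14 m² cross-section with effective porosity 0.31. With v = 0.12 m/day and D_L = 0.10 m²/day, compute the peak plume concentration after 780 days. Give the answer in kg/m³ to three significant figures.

1.10 kg/m³

The peak of an instantaneous 1D plume sits at x = vt; there the Gaussian factor is 1 and C_max = M/(n_e·A·√(4πDt)), where n_e·A is the pore area the mass is dissolved in.
√(4πDt) = √(4π × 0.10 × 780) = 31.31 m, so C_max = 150/(0.31 × 14 × 31.31) = 1.10 kg/m³.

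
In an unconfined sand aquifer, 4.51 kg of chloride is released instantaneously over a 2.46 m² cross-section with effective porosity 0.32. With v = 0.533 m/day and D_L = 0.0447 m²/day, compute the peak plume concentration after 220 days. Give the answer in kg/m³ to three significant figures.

The peak of an instantaneous 1D plume sits at x = vt; there the Gaussian factor is 1 and C_max = M/(n_e·A·√(4πDt)), where n_e·A is the pore area the mass is dissolved in.
√(4πDt) = √(4π × 0.0447 × 220) = 11.12 m, so C_max = 4.51/(0.32 × 2.46 × 11.12) = 0.515 kg/m³.

0.515 kg/m³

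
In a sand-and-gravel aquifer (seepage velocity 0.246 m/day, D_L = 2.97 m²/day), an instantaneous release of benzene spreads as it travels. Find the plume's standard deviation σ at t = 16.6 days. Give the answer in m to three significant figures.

9.93 m

Dispersive spreading gives a Gaussian with σ² = 2Dt; advection only shifts the center.
σ = √(2 × 2.97 × 16.6) = 9.93 m.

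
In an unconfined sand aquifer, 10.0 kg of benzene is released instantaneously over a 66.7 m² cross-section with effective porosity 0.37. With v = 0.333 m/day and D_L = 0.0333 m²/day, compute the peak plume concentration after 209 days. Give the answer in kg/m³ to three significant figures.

0.0433 kg/m³

The peak of an instantaneous 1D plume sits at x = vt; there the Gaussian factor is 1 and C_max = M/(n_e·A·√(4πDt)), where n_e·A is the pore area the mass is dissolved in.
√(4πDt) = √(4π × 0.0333 × 209) = 9.352 m, so C_max = 10.0/(0.37 × 66.7 × 9.352) = 0.0433 kg/m³.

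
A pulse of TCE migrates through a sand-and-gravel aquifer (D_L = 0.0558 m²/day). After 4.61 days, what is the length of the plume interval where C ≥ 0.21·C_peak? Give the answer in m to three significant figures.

2.53 m

The plume is Gaussian with σ = √(2Dt) = √(2 × 0.0558 × 4.61) = 0.7173 m.
C/C_peak = exp(−Δx²/(2σ²)) = 0.21 ⇒ Δx = σ·√(−2 ln 0.21) = 0.7173 × 1.767 = 1.267 m.
Width = 2Δx = 2.53 m.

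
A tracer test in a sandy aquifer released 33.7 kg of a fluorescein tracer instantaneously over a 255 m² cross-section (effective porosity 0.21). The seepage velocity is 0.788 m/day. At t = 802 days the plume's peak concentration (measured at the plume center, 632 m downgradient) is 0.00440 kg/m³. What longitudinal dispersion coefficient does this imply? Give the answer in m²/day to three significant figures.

2.03 m²/day

At the plume center C_max = M/(n_e·A·√(4πDt)), so D = M²/(4πt·(n_e·A·C_max)²).
n_e·A·C_max = 0.21 × 255 × 0.00440 = 0.2356 kg/m.
D = 33.7²/(4π × 802 × 0.2356²) = 2.03 m²/day.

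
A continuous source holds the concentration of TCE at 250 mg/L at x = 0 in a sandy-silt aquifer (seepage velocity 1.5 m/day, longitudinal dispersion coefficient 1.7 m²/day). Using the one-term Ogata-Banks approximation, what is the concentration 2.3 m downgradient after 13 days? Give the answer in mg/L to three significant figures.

249 mg/L

For a continuous step input, C/C₀ ≈ ½·erfc((x−vt)/(2√(Dt))).
vt = 1.5 × 13 = 19.5 m and 2√(Dt) = 2√(1.7 × 13) = 9.402 m.
Argument (x−vt)/(2√(Dt)) = (2.3 − 19.5)/9.402 = -1.829; ½·erfc(-1.829) = 0.9952.
C = 250 × 0.9952 = 249 mg/L.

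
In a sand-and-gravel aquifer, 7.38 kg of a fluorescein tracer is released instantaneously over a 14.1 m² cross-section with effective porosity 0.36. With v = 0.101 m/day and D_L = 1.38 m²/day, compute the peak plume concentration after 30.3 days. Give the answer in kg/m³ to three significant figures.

The peak of an instantaneous 1D plume sits at x = vt; there the Gaussian factor is 1 and C_max = M/(n_e·A·√(4πDt)), where n_e·A is the pore area the mass is dissolved in.
√(4πDt) = √(4π × 1.38 × 30.3) = 22.92 m, so C_max = 7.38/(0.36 × 14.1 × 22.92) = 0.0634 kg/m³.

0.0634 kg/m³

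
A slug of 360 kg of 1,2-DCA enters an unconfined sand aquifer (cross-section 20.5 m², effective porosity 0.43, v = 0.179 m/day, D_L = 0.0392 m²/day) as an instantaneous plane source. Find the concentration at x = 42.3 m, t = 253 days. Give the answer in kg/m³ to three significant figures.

For an instantaneous plane source, C(x,t) = M/(n_e·A·√(4πDt)) · exp(−(x−vt)²/(4Dt)), with n_e·A the pore (flow) area.
Plume center vt = 0.179 × 253 = 45.287 m, so the well at 42.3 m is 2.987 m upgradient of the peak.
√(4πDt) = 11.16 m, giving peak height M/(n_e·A·√(4πDt)) = 360/(0.43 × 20.5 × 11.16) = 3.659 kg/m³.
(x−vt)²/(4Dt) = (-2.987)²/(4 × 0.0392 × 253) = 0.2249; exp(−0.2249) = 0.7986.
C = 3.659 × 0.7986 = 2.92 kg/m³.

2.92 kg/m³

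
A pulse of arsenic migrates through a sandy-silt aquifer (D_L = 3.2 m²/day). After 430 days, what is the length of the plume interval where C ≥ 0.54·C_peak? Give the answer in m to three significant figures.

The plume is Gaussian with σ = √(2Dt) = √(2 × 3.2 × 430) = 52.46 m.
C/C_peak = exp(−Δx²/(2σ²)) = 0.54 ⇒ Δx = σ·√(−2 ln 0.54) = 52.46 × 1.110 = 58.23 m.
Width = 2Δx = 116 m.

116 m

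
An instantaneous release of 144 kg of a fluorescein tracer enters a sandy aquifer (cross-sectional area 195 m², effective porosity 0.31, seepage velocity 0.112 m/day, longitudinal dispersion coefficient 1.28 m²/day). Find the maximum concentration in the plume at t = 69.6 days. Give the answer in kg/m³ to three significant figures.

The peak of an instantaneous 1D plume sits at x = vt; there the Gaussian factor is 1 and C_max = M/(n_e·A·√(4πDt)), where n_e·A is the pore area the mass is dissolved in.
√(4πDt) = √(4π × 1.28 × 69.6) = 33.46 m, so C_max = 144/(0.31 × 195 × 33.46) = 0.0712 kg/m³.

0.0712 kg/m³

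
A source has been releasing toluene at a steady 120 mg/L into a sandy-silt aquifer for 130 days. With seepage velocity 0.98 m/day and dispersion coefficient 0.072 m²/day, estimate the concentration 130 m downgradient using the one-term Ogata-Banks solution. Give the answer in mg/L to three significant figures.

For a continuous step input, C/C₀ ≈ ½·erfc((x−vt)/(2√(Dt))).
vt = 0.98 × 130 = 127.4 m and 2√(Dt) = 2√(0.072 × 130) = 6.119 m.
Argument (x−vt)/(2√(Dt)) = (130 − 127.4)/6.119 = 0.4249; ½·erfc(0.4249) = 0.2740.
C = 120 × 0.2740 = 32.9 mg/L.

32.9 mg/L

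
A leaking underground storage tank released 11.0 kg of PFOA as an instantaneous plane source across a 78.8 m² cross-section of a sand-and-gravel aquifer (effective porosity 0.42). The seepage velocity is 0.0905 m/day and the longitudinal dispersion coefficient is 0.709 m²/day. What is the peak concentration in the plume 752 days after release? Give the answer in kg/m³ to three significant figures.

The peak of an instantaneous 1D plume sits at x = vt; there the Gaussian factor is 1 and C_max = M/(n_e·A·√(4πDt)), where n_e·A is the pore area the mass is dissolved in.
√(4πDt) = √(4π × 0.709 × 752) = 81.85 m, so C_max = 11.0/(0.42 × 78.8 × 81.85) = 0.00406 kg/m³.

0.00406 kg/m³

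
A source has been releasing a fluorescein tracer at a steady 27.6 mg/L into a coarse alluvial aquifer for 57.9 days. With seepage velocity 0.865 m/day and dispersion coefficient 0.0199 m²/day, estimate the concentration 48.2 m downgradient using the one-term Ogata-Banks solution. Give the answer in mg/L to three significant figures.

For a continuous step input, C/C₀ ≈ ½·erfc((x−vt)/(2√(Dt))).
vt = 0.865 × 57.9 = 50.0835 m and 2√(Dt) = 2√(0.0199 × 57.9) = 2.147 m.
Argument (x−vt)/(2√(Dt)) = (48.2 − 50.0835)/2.147 = -0.8773; ½·erfc(-0.8773) = 0.8926.
C = 27.6 × 0.8926 = 24.6 mg/L.

24.6 mg/L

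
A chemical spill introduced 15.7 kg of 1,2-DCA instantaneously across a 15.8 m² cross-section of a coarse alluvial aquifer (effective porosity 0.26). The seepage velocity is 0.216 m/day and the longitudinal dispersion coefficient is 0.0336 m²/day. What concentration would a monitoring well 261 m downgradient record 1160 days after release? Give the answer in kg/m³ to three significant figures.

For an instantaneous plane source, C(x,t) = M/(n_e·A·√(4πDt)) · exp(−(x−vt)²/(4Dt)), with n_e·A the pore (flow) area.
Plume center vt = 0.216 × 1160 = 250.56 m, so the well at 261 m is 10.44 m downgradient of the peak.
√(4πDt) = 22.13 m, giving peak height M/(n_e·A·√(4πDt)) = 15.7/(0.26 × 15.8 × 22.13) = 0.1727 kg/m³.
(x−vt)²/(4Dt) = (10.44)²/(4 × 0.0336 × 1160) = 0.6991; exp(−0.6991) = 0.4970.
C = 0.1727 × 0.4970 = 0.0858 kg/m³.

0.0858 kg/m³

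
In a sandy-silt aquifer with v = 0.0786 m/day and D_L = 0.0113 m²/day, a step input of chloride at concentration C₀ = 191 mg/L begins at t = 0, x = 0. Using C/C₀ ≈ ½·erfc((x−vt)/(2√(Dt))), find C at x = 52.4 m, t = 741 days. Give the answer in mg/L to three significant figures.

For a continuous step input, C/C₀ ≈ ½·erfc((x−vt)/(2√(Dt))).
vt = 0.0786 × 741 = 58.2426 m and 2√(Dt) = 2√(0.0113 × 741) = 5.787 m.
Argument (x−vt)/(2√(Dt)) = (52.4 − 58.2426)/5.787 = -1.010; ½·erfc(-1.010) = 0.9234.
C = 191 × 0.9234 = 176 mg/L.

176 mg/L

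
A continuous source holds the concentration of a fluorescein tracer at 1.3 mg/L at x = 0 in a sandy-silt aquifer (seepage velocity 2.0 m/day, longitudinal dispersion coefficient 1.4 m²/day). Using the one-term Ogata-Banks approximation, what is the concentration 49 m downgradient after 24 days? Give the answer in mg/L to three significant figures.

For a continuous step input, C/C₀ ≈ ½·erfc((x−vt)/(2√(Dt))).
vt = 2.0 × 24 = 48 m and 2√(Dt) = 2√(1.4 × 24) = 11.59 m.
Argument (x−vt)/(2√(Dt)) = (49 − 48)/11.59 = 0.08628; ½·erfc(0.08628) = 0.4514.
C = 1.3 × 0.4514 = 0.587 mg/L.

0.587 mg/L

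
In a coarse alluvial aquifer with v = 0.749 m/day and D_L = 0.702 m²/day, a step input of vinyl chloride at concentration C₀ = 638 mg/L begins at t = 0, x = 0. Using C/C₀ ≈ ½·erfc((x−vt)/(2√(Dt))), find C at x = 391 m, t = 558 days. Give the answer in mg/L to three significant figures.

For a continuous step input, C/C₀ ≈ ½·erfc((x−vt)/(2√(Dt))).
vt = 0.749 × 558 = 417.942 m and 2√(Dt) = 2√(0.702 × 558) = 39.58 m.
Argument (x−vt)/(2√(Dt)) = (391 − 417.942)/39.58 = -0.6807; ½·erfc(-0.6807) = 0.8321.
C = 638 × 0.8321 = 531 mg/L.

531 mg/L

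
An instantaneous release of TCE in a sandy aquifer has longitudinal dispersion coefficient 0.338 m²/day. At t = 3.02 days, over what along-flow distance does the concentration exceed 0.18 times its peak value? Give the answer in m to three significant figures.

The plume is Gaussian with σ = √(2Dt) = √(2 × 0.338 × 3.02) = 1.429 m.
C/C_peak = exp(−Δx²/(2σ²)) = 0.18 ⇒ Δx = σ·√(−2 ln 0.18) = 1.429 × 1.852 = 2.647 m.
Width = 2Δx = 5.29 m.

5.29 m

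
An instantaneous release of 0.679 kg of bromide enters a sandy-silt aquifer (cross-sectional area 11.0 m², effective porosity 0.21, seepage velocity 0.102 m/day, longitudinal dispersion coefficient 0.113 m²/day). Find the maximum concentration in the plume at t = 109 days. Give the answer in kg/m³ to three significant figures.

The peak of an instantaneous 1D plume sits at x = vt; there the Gaussian factor is 1 and C_max = M/(n_e·A·√(4πDt)), where n_e·A is the pore area the mass is dissolved in.
√(4πDt) = √(4π × 0.113 × 109) = 12.44 m, so C_max = 0.679/(0.21 × 11.0 × 12.44) = 0.0236 kg/m³.

0.0236 kg/m³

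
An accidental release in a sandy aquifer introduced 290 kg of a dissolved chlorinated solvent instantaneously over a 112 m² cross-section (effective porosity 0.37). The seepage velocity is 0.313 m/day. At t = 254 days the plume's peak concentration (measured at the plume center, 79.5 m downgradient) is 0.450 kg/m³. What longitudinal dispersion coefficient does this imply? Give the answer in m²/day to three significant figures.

At the plume center C_max = M/(n_e·A·√(4πDt)), so D = M²/(4πt·(n_e·A·C_max)²).
n_e·A·C_max = 0.37 × 112 × 0.450 = 18.65 kg/m.
D = 290²/(4π × 254 × 18.65²) = 0.0758 m²/day.

0.0758 m²/day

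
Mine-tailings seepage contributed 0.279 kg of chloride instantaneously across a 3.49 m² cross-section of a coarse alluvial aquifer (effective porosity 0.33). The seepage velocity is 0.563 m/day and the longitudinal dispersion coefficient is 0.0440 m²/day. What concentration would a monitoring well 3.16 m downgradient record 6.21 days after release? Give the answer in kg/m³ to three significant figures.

0.118 kg/m³

For an instantaneous plane source, C(x,t) = M/(n_e·A·√(4πDt)) · exp(−(x−vt)²/(4Dt)), with n_e·A the pore (flow) area.
Plume center vt = 0.563 × 6.21 = 3.49623 m, so the well at 3.16 m is 0.33623 m upgradient of the peak.
√(4πDt) = 1.853 m, giving peak height M/(n_e·A·√(4πDt)) = 0.279/(0.33 × 3.49 × 1.853) = 0.1307 kg/m³.
(x−vt)²/(4Dt) = (-0.33623)²/(4 × 0.0440 × 6.21) = 0.1034; exp(−0.1034) = 0.9018.
C = 0.1307 × 0.9018 = 0.118 kg/m³.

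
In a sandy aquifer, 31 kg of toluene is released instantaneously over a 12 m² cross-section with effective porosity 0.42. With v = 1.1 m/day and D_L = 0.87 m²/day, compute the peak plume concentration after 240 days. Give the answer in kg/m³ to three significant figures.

0.120 kg/m³

The peak of an instantaneous 1D plume sits at x = vt; there the Gaussian factor is 1 and C_max = M/(n_e·A·√(4πDt)), where n_e·A is the pore area the mass is dissolved in.
√(4πDt) = √(4π × 0.87 × 240) = 51.22 m, so C_max = 31/(0.42 × 12 × 51.22) = 0.120 kg/m³.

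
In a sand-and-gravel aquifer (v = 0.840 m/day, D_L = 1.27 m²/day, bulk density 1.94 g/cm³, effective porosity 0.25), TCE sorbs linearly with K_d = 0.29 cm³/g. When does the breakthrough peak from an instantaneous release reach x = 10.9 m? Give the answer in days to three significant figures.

36.7 days

Retardation factor R = 1 + ρ_b·K_d/n = 1 + 1.94 × 0.29/0.25 = 3.250.
Sorption retards both mechanisms: v_R = v/R = 0.2585 m/day, D_R = D/R = 0.3908 m²/day.
Peak time from v_R²t² + 2D_R t − x² = 0: t = (√(D_R² + v_R²x²) − D_R)/v_R².
√(D_R² + v_R²x²) = √(0.3908² + 0.2585² × 10.9²) = 2.845; v_R² = 0.06682.
t = (2.845 − 0.3908)/0.06682 = 36.7 days.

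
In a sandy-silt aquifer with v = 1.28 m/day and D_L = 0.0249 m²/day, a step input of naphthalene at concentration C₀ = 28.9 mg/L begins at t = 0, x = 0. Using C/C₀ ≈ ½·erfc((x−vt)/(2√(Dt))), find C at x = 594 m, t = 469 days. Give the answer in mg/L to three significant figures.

For a continuous step input, C/C₀ ≈ ½·erfc((x−vt)/(2√(Dt))).
vt = 1.28 × 469 = 600.32 m and 2√(Dt) = 2√(0.0249 × 469) = 6.835 m.
Argument (x−vt)/(2√(Dt)) = (594 − 600.32)/6.835 = -0.9247; ½·erfc(-0.9247) = 0.9045.
C = 28.9 × 0.9045 = 26.1 mg/L.

26.1 mg/L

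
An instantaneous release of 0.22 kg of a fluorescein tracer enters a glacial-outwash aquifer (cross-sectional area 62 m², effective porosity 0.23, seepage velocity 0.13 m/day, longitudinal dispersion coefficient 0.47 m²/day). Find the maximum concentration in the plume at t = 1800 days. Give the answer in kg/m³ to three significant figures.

0.000150 kg/m³

The peak of an instantaneous 1D plume sits at x = vt; there the Gaussian factor is 1 and C_max = M/(n_e·A·√(4πDt)), where n_e·A is the pore area the mass is dissolved in.
√(4πDt) = √(4π × 0.47 × 1800) = 103.1 m, so C_max = 0.22/(0.23 × 62 × 103.1) = 0.000150 kg/m³.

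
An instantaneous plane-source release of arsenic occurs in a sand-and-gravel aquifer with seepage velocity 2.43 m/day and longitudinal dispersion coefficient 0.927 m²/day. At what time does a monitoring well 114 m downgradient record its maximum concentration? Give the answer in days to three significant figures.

For the 1D instantaneous-source solution, setting ∂C/∂t = 0 at fixed x gives v²t² + 2Dt − x² = 0, so t = (√(D² + v²x²) − D)/v².
√(D² + v²x²) = √(0.927² + 2.43² × 114²) = 277.0; v² = 5.9049.
t = (277.0 − 0.927)/5.9049 = 46.8 days (vs. the pure-advection estimate x/v = 46.9 d).

46.8 days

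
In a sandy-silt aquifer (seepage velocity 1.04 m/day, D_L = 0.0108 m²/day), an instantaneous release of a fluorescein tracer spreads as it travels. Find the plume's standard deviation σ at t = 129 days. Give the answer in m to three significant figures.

Dispersive spreading gives a Gaussian with σ² = 2Dt; advection only shifts the center.
σ = √(2 × 0.0108 × 129) = 1.67 m.

1.67 m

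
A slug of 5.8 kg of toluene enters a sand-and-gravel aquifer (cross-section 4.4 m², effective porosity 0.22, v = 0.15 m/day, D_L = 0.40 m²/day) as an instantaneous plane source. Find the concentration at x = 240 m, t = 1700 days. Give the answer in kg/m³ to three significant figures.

0.0597 kg/m³

For an instantaneous plane source, C(x,t) = M/(n_e·A·√(4πDt)) · exp(−(x−vt)²/(4Dt)), with n_e·A the pore (flow) area.
Plume center vt = 0.15 × 1700 = 255 m, so the well at 240 m is 15 m upgradient of the peak.
√(4πDt) = 92.44 m, giving peak height M/(n_e·A·√(4πDt)) = 5.8/(0.22 × 4.4 × 92.44) = 0.06482 kg/m³.
(x−vt)²/(4Dt) = (-15)²/(4 × 0.40 × 1700) = 0.08272; exp(−0.08272) = 0.9206.
C = 0.06482 × 0.9206 = 0.0597 kg/m³.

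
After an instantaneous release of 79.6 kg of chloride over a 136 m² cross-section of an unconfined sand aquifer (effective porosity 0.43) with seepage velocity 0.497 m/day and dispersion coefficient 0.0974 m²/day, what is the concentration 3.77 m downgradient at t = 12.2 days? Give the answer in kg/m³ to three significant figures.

For an instantaneous plane source, C(x,t) = M/(n_e·A·√(4πDt)) · exp(−(x−vt)²/(4Dt)), with n_e·A the pore (flow) area.
Plume center vt = 0.497 × 12.2 = 6.0634 m, so the well at 3.77 m is 2.2934 m upgradient of the peak.
√(4πDt) = 3.864 m, giving peak height M/(n_e·A·√(4πDt)) = 79.6/(0.43 × 136 × 3.864) = 0.3523 kg/m³.
(x−vt)²/(4Dt) = (-2.2934)²/(4 × 0.0974 × 12.2) = 1.107; exp(−1.107) = 0.3305.
C = 0.3523 × 0.3305 = 0.116 kg/m³.

0.116 kg/m³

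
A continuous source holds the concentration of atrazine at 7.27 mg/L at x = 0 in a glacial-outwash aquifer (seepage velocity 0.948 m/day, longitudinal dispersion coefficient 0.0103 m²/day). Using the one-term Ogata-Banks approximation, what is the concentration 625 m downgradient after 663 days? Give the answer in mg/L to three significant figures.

6.03 mg/L

For a continuous step input, C/C₀ ≈ ½·erfc((x−vt)/(2√(Dt))).
vt = 0.948 × 663 = 628.524 m and 2√(Dt) = 2√(0.0103 × 663) = 5.226 m.
Argument (x−vt)/(2√(Dt)) = (625 − 628.524)/5.226 = -0.6743; ½·erfc(-0.6743) = 0.8299.
C = 7.27 × 0.8299 = 6.03 mg/L.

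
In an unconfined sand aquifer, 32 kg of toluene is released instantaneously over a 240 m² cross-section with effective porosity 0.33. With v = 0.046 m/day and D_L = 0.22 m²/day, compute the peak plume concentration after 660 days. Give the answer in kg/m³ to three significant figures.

The peak of an instantaneous 1D plume sits at x = vt; there the Gaussian factor is 1 and C_max = M/(n_e·A·√(4πDt)), where n_e·A is the pore area the mass is dissolved in.
√(4πDt) = √(4π × 0.22 × 660) = 42.72 m, so C_max = 32/(0.33 × 240 × 42.72) = 0.00946 kg/m³.

0.00946 kg/m³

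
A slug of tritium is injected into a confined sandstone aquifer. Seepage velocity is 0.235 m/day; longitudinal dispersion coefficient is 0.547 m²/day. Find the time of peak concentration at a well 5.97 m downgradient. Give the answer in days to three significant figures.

For the 1D instantaneous-source solution, setting ∂C/∂t = 0 at fixed x gives v²t² + 2Dt − x² = 0, so t = (√(D² + v²x²) − D)/v².
√(D² + v²x²) = √(0.547² + 0.235² × 5.97²) = 1.506; v² = 0.055225.
t = (1.506 − 0.547)/0.055225 = 17.4 days (vs. the pure-advection estimate x/v = 25.4 d).

17.4 days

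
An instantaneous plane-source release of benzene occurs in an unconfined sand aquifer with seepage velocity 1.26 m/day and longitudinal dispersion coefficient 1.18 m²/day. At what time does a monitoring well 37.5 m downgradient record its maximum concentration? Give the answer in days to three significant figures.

For the 1D instantaneous-source solution, setting ∂C/∂t = 0 at fixed x gives v²t² + 2Dt − x² = 0, so t = (√(D² + v²x²) − D)/v².
√(D² + v²x²) = √(1.18² + 1.26² × 37.5²) = 47.26; v² = 1.5876.
t = (47.26 − 1.18)/1.5876 = 29.0 days (vs. the pure-advection estimate x/v = 29.8 d).

29.0 days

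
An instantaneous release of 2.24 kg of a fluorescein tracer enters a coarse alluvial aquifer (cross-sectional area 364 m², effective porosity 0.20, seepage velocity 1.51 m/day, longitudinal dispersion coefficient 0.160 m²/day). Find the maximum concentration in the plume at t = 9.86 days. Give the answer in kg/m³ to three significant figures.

The peak of an instantaneous 1D plume sits at x = vt; there the Gaussian factor is 1 and C_max = M/(n_e·A·√(4πDt)), where n_e·A is the pore area the mass is dissolved in.
√(4πDt) = √(4π × 0.160 × 9.86) = 4.452 m, so C_max = 2.24/(0.20 × 364 × 4.452) = 0.00691 kg/m³.

0.00691 kg/m³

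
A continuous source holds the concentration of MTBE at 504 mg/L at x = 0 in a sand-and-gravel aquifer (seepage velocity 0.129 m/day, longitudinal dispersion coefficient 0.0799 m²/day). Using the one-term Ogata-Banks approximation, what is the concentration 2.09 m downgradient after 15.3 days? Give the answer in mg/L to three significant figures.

For a continuous step input, C/C₀ ≈ ½·erfc((x−vt)/(2√(Dt))).
vt = 0.129 × 15.3 = 1.9737 m and 2√(Dt) = 2√(0.0799 × 15.3) = 2.211 m.
Argument (x−vt)/(2√(Dt)) = (2.09 − 1.9737)/2.211 = 0.05260; ½·erfc(0.05260) = 0.4704.
C = 504 × 0.4704 = 237 mg/L.

237 mg/L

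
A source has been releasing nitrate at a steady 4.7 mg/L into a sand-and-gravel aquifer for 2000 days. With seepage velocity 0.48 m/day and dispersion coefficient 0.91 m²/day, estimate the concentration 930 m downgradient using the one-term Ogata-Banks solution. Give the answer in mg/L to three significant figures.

3.25 mg/L

For a continuous step input, C/C₀ ≈ ½·erfc((x−vt)/(2√(Dt))).
vt = 0.48 × 2000 = 960 m and 2√(Dt) = 2√(0.91 × 2000) = 85.32 m.
Argument (x−vt)/(2√(Dt)) = (930 − 960)/85.32 = -0.3516; ½·erfc(-0.3516) = 0.6905.
C = 4.7 × 0.6905 = 3.25 mg/L.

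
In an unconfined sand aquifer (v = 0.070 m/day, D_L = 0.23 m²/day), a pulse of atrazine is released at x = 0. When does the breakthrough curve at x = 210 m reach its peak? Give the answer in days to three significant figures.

For the 1D instantaneous-source solution, setting ∂C/∂t = 0 at fixed x gives v²t² + 2Dt − x² = 0, so t = (√(D² + v²x²) − D)/v².
√(D² + v²x²) = √(0.23² + 0.070² × 210²) = 14.70; v² = 0.0049.
t = (14.70 − 0.23)/0.0049 = 2950 days (vs. the pure-advection estimate x/v = 3000 d).

2950 days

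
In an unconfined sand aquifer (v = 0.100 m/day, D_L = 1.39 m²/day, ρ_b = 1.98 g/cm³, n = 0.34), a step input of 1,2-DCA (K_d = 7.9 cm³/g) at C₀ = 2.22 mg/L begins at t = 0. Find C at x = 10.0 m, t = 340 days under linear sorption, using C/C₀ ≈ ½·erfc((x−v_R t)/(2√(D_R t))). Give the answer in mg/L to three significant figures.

Retardation factor R = 1 + ρ_b·K_d/n = 1 + 1.98 × 7.9/0.34 = 47.01.
Sorption retards both mechanisms: v_R = v/R = 0.002127 m/day, D_R = D/R = 0.02957 m²/day.
v_R·t = 0.002127 × 340 = 0.72318 m; 2√(D_R t) = 6.342 m; argument = (10.0 − 0.72318)/6.342 = 1.463.
C = C₀ × ½·erfc(1.463) = 2.22 × 0.01927 = 0.0428 mg/L.

0.0428 mg/L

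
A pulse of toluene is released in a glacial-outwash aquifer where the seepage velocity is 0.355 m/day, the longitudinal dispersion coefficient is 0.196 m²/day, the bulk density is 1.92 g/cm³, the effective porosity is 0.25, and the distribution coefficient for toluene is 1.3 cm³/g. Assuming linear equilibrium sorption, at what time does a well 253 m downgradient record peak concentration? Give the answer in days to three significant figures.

Retardation factor R = 1 + ρ_b·K_d/n = 1 + 1.92 × 1.3/0.25 = 10.98.
Sorption retards both mechanisms: v_R = v/R = 0.03233 m/day, D_R = D/R = 0.01785 m²/day.
Peak time from v_R²t² + 2D_R t − x² = 0: t = (√(D_R² + v_R²x²) − D_R)/v_R².
√(D_R² + v_R²x²) = √(0.01785² + 0.03233² × 253²) = 8.180; v_R² = 0.001045.
t = (8.180 − 0.01785)/0.001045 = 7810 days.

7810 days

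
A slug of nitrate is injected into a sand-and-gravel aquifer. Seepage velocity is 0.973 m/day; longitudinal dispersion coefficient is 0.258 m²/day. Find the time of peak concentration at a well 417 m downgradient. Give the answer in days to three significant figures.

For the 1D instantaneous-source solution, setting ∂C/∂t = 0 at fixed x gives v²t² + 2Dt − x² = 0, so t = (√(D² + v²x²) − D)/v².
√(D² + v²x²) = √(0.258² + 0.973² × 417²) = 405.7; v² = 0.946729.
t = (405.7 − 0.258)/0.946729 = 428 days (vs. the pure-advection estimate x/v = 429 d).

428 days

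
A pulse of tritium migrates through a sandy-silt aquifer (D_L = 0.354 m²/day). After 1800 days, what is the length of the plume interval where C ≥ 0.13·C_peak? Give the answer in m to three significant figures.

The plume is Gaussian with σ = √(2Dt) = √(2 × 0.354 × 1800) = 35.70 m.
C/C_peak = exp(−Δx²/(2σ²)) = 0.13 ⇒ Δx = σ·√(−2 ln 0.13) = 35.70 × 2.020 = 72.11 m.
Width = 2Δx = 144 m.

144 m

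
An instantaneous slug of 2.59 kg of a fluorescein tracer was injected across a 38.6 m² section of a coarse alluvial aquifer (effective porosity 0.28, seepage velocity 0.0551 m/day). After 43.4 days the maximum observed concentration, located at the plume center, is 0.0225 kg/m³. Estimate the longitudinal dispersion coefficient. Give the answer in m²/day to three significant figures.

At the plume center C_max = M/(n_e·A·√(4πDt)), so D = M²/(4πt·(n_e·A·C_max)²).
n_e·A·C_max = 0.28 × 38.6 × 0.0225 = 0.2432 kg/m.
D = 2.59²/(4π × 43.4 × 0.2432²) = 0.208 m²/day.

0.208 m²/day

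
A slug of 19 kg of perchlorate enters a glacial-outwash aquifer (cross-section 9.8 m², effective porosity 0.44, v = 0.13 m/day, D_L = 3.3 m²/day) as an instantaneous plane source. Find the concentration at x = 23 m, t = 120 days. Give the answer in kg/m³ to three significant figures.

For an instantaneous plane source, C(x,t) = M/(n_e·A·√(4πDt)) · exp(−(x−vt)²/(4Dt)), with n_e·A the pore (flow) area.
Plume center vt = 0.13 × 120 = 15.6 m, so the well at 23 m is 7.4 m downgradient of the peak.
√(4πDt) = 70.54 m, giving peak height M/(n_e·A·√(4πDt)) = 19/(0.44 × 9.8 × 70.54) = 0.06247 kg/m³.
(x−vt)²/(4Dt) = (7.4)²/(4 × 3.3 × 120) = 0.03457; exp(−0.03457) = 0.9660.
C = 0.06247 × 0.9660 = 0.0603 kg/m³.

0.0603 kg/m³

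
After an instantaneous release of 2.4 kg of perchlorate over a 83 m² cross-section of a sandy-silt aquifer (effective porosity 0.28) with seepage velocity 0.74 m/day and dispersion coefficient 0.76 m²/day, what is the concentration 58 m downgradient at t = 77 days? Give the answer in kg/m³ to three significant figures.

0.00379 kg/m³

For an instantaneous plane source, C(x,t) = M/(n_e·A·√(4πDt)) · exp(−(x−vt)²/(4Dt)), with n_e·A the pore (flow) area.
Plume center vt = 0.74 × 77 = 56.98 m, so the well at 58 m is 1.02 m downgradient of the peak.
√(4πDt) = 27.12 m, giving peak height M/(n_e·A·√(4πDt)) = 2.4/(0.28 × 83 × 27.12) = 0.003808 kg/m³.
(x−vt)²/(4Dt) = (1.02)²/(4 × 0.76 × 77) = 0.004445; exp(−0.004445) = 0.9956.
C = 0.003808 × 0.9956 = 0.00379 kg/m³.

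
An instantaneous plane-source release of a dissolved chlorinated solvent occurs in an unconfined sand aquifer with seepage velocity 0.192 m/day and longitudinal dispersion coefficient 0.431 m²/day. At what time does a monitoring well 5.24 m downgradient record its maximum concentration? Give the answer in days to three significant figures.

For the 1D instantaneous-source solution, setting ∂C/∂t = 0 at fixed x gives v²t² + 2Dt − x² = 0, so t = (√(D² + v²x²) − D)/v².
√(D² + v²x²) = √(0.431² + 0.192² × 5.24²) = 1.095; v² = 0.036864.
t = (1.095 − 0.431)/0.036864 = 18.0 days (vs. the pure-advection estimate x/v = 27.3 d).

18.0 days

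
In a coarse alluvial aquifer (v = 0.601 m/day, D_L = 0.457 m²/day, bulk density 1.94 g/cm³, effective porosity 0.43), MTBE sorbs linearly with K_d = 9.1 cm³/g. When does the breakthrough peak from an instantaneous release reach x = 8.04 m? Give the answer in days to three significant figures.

512 days

Retardation factor R = 1 + ρ_b·K_d/n = 1 + 1.94 × 9.1/0.43 = 42.06.
Sorption retards both mechanisms: v_R = v/R = 0.01429 m/day, D_R = D/R = 0.01087 m²/day.
Peak time from v_R²t² + 2D_R t − x² = 0: t = (√(D_R² + v_R²x²) − D_R)/v_R².
√(D_R² + v_R²x²) = √(0.01087² + 0.01429² × 8.04²) = 0.1154; v_R² = 0.0002042.
t = (0.1154 − 0.01087)/0.0002042 = 512 days.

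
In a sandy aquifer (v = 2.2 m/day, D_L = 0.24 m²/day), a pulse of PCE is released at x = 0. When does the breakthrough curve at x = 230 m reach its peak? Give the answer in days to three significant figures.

For the 1D instantaneous-source solution, setting ∂C/∂t = 0 at fixed x gives v²t² + 2Dt − x² = 0, so t = (√(D² + v²x²) − D)/v².
√(D² + v²x²) = √(0.24² + 2.2² × 230²) = 506.0; v² = 4.84.
t = (506.0 − 0.24)/4.84 = 104 days (vs. the pure-advection estimate x/v = 105 d).

104 days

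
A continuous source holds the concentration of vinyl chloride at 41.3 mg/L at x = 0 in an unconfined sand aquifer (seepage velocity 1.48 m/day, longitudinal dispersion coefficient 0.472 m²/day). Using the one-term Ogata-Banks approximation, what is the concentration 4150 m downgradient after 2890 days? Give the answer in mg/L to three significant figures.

For a continuous step input, C/C₀ ≈ ½·erfc((x−vt)/(2√(Dt))).
vt = 1.48 × 2890 = 4277.2 m and 2√(Dt) = 2√(0.472 × 2890) = 73.87 m.
Argument (x−vt)/(2√(Dt)) = (4150 − 4277.2)/73.87 = -1.722; ½·erfc(-1.722) = 0.9926.
C = 41.3 × 0.9926 = 41.0 mg/L.

41.0 mg/L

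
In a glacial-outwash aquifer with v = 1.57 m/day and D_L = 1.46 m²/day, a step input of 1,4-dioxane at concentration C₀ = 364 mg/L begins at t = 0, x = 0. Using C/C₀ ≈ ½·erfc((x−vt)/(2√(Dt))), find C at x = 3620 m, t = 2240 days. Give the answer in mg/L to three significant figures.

36.8 mg/L

For a continuous step input, C/C₀ ≈ ½·erfc((x−vt)/(2√(Dt))).
vt = 1.57 × 2240 = 3516.8 m and 2√(Dt) = 2√(1.46 × 2240) = 114.4 m.
Argument (x−vt)/(2√(Dt)) = (3620 − 3516.8)/114.4 = 0.9021; ½·erfc(0.9021) = 0.1010.
C = 364 × 0.1010 = 36.8 mg/L.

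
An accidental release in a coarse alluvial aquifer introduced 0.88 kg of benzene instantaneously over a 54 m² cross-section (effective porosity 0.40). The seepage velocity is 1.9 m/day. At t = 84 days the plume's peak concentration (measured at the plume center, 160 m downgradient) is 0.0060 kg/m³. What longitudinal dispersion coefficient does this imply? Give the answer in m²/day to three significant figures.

At the plume center C_max = M/(n_e·A·√(4πDt)), so D = M²/(4πt·(n_e·A·C_max)²).
n_e·A·C_max = 0.40 × 54 × 0.0060 = 0.1296 kg/m.
D = 0.88²/(4π × 84 × 0.1296²) = 0.0437 m²/day.

0.0437 m²/day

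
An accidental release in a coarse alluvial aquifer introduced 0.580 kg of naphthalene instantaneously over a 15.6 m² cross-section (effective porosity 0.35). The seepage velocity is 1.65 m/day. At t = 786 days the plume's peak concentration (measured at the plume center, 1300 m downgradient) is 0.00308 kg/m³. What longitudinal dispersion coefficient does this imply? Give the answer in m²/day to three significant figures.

At the plume center C_max = M/(n_e·A·√(4πDt)), so D = M²/(4πt·(n_e·A·C_max)²).
n_e·A·C_max = 0.35 × 15.6 × 0.00308 = 0.01682 kg/m.
D = 0.580²/(4π × 786 × 0.01682²) = 0.120 m²/day.

0.120 m²/day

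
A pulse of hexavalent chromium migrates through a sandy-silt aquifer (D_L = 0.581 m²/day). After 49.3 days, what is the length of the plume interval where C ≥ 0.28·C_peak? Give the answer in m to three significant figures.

24.2 m

The plume is Gaussian with σ = √(2Dt) = √(2 × 0.581 × 49.3) = 7.569 m.
C/C_peak = exp(−Δx²/(2σ²)) = 0.28 ⇒ Δx = σ·√(−2 ln 0.28) = 7.569 × 1.596 = 12.08 m.
Width = 2Δx = 24.2 m.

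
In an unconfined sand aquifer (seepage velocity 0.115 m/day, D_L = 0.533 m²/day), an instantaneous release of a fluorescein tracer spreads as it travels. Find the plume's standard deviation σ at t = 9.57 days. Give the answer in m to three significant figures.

Dispersive spreading gives a Gaussian with σ² = 2Dt; advection only shifts the center.
σ = √(2 × 0.533 × 9.57) = 3.19 m.

3.19 m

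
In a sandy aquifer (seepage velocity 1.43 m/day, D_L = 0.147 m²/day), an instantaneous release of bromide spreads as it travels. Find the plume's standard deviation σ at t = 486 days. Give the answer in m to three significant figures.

12.0 m

Dispersive spreading gives a Gaussian with σ² = 2Dt; advection only shifts the center.
σ = √(2 × 0.147 × 486) = 12.0 m.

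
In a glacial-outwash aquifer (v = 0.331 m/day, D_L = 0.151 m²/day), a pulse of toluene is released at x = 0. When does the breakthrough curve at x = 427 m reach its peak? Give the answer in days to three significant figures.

For the 1D instantaneous-source solution, setting ∂C/∂t = 0 at fixed x gives v²t² + 2Dt − x² = 0, so t = (√(D² + v²x²) − D)/v².
√(D² + v²x²) = √(0.151² + 0.331² × 427²) = 141.3; v² = 0.109561.
t = (141.3 − 0.151)/0.109561 = 1290 days (vs. the pure-advection estimate x/v = 1290 d).

1290 days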